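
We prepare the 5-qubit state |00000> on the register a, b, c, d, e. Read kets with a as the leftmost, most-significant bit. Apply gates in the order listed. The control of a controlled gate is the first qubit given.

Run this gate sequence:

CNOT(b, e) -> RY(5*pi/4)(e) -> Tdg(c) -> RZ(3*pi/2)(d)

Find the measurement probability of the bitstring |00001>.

The probability of measuring |00001> is sqrt(2)/4 + 1/2.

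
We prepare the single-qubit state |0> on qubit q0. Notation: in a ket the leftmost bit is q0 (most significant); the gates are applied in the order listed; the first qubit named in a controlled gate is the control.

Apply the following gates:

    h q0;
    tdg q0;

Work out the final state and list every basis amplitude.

The resulting statevector has amplitude sqrt(2)/2 on |0>, -sqrt(2)*exp(3*I*pi/4)/2 on |1>.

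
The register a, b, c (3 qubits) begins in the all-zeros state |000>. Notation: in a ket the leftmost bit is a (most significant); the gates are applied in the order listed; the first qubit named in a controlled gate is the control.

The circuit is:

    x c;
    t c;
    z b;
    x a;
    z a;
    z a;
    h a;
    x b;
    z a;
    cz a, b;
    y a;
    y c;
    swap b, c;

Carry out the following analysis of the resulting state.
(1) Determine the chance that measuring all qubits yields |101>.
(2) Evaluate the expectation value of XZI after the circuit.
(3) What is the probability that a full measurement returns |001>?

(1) A full measurement returns |101> with probability 1/2.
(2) In the final state, XZI has expectation 1.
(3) The probability of measuring |001> is 1/2.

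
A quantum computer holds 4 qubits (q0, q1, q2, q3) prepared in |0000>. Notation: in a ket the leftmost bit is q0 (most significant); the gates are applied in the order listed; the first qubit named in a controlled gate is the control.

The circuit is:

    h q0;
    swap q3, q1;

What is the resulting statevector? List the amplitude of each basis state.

The resulting statevector has amplitude sqrt(2)/2 on |0000>, sqrt(2)/2 on |1000>, and 0 on every other basis state.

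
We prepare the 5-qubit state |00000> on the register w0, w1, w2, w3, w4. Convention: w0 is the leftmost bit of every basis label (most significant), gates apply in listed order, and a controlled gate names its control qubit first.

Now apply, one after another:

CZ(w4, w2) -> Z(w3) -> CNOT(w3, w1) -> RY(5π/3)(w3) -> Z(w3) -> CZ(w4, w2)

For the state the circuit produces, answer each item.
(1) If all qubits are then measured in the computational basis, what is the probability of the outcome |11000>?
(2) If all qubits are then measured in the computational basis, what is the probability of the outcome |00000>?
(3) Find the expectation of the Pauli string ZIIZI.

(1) The probability of measuring |11000> is 0.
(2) A full measurement returns |00000> with probability 3/4.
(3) In the final state, ZIIZI has expectation 1/2.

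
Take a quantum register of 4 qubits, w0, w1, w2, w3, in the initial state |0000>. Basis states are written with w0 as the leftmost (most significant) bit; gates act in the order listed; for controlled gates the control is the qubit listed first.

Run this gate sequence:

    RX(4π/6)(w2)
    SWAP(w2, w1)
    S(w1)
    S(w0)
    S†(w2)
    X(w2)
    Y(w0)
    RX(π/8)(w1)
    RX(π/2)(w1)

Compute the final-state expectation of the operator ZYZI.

The expectation value of ZYZI is sqrt(sqrt(2) + 2)/4.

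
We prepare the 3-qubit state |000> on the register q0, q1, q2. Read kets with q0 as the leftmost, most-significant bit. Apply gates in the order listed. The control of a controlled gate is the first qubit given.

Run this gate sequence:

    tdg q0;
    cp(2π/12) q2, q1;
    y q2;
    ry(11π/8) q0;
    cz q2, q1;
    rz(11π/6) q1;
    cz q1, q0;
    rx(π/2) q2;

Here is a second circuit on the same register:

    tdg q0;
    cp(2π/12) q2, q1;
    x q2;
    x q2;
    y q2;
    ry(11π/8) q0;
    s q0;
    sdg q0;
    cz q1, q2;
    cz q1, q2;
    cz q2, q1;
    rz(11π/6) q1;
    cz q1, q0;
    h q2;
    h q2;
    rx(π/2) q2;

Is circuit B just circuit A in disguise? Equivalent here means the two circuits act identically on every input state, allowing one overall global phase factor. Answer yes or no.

Yes: on every input state the two circuits agree up to one overall phase factor.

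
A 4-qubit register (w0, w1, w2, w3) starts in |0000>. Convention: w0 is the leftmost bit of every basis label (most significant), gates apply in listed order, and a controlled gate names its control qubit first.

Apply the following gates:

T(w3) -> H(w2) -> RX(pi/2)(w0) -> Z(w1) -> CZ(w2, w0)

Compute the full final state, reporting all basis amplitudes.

The final amplitudes are 1/2 on |0000>, 1/2 on |0010>, -I/2 on |1000>, I/2 on |1010>, and 0 on every other basis state.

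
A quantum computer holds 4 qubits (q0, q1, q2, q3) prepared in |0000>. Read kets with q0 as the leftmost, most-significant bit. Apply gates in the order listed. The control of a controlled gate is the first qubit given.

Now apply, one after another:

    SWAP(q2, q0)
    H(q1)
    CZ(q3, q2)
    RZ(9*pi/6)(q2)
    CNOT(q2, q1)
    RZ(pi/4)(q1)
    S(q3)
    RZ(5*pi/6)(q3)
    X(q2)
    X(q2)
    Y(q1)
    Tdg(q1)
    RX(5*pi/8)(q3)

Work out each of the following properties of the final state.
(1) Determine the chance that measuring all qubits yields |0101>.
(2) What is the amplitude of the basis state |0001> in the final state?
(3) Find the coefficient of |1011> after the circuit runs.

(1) Outcome |0101> occurs with probability sqrt(2 - sqrt(2))/8 + 1/4.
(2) |0001> carries amplitude -sqrt(2)*exp(23*I*pi/24)*sin(5*pi/16)/2 in the final state.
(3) The amplitude on |1011> is 0.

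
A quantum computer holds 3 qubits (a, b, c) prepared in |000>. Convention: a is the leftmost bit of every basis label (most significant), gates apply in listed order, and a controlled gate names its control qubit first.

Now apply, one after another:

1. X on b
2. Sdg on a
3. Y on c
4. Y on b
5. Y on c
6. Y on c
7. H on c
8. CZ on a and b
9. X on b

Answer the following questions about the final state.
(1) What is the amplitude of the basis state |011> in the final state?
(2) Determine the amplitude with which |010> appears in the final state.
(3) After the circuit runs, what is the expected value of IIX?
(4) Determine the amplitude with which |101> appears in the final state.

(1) |011> carries amplitude -sqrt(2)/2 in the final state.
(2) The final state's coefficient on |010> equals sqrt(2)/2.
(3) The observable IIX averages to -1.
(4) The amplitude on |101> is 0.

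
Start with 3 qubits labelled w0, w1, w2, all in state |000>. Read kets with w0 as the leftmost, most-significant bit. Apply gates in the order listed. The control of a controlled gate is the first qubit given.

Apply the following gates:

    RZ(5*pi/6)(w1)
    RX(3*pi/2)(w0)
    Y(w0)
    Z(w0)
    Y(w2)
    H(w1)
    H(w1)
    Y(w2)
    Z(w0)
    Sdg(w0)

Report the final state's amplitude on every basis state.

After the circuit, the state carries amplitude sqrt(2)*exp(7*I*pi/12)/2 on |000>, sqrt(2)*exp(7*I*pi/12)/2 on |100>, and 0 on every other basis state. Key observation: the block from step 4 through step 9 cancels to the identity and can be dropped.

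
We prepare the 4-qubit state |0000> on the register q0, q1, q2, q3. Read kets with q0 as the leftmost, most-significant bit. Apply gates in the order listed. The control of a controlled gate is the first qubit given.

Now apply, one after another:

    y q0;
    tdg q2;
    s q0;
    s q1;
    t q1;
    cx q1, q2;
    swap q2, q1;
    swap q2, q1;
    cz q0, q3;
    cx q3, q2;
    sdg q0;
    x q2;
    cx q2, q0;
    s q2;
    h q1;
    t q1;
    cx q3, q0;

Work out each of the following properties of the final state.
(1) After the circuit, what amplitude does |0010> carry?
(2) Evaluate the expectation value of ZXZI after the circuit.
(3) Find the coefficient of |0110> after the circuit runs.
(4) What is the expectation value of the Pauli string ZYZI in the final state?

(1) The amplitude on |0010> is -sqrt(2)/2.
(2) In the final state, ZXZI has expectation -sqrt(2)/2.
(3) |0110> carries amplitude -sqrt(2)*exp(I*pi/4)/2 in the final state.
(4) In the final state, ZYZI has expectation -sqrt(2)/2.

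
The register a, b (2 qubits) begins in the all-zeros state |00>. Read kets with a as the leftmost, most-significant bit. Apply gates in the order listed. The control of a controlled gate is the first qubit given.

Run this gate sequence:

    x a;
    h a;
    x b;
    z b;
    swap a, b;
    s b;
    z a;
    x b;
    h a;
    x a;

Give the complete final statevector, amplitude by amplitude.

The final amplitudes are I/2 on |00>, -1/2 on |01>, -I/2 on |10>, 1/2 on |11>.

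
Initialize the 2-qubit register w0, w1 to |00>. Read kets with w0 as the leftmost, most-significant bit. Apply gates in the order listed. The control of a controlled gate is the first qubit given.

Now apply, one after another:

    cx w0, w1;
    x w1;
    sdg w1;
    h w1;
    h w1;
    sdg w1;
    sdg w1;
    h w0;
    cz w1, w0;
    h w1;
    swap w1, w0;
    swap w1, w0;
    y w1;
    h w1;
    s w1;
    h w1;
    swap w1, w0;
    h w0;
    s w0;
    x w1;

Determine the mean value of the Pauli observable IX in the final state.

The expectation value of IX is -1.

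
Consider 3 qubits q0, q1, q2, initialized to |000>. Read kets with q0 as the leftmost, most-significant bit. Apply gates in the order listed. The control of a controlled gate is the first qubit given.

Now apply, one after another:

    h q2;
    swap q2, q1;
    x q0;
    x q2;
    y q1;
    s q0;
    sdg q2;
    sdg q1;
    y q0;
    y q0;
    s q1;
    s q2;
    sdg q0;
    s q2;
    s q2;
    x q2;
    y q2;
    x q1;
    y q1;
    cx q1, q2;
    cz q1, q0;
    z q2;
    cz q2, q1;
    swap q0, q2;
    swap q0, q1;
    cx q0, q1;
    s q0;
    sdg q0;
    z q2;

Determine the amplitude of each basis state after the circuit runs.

The final amplitudes are sqrt(2)*I/2 on |011>, sqrt(2)*I/2 on |111>, and 0 on every other basis state. Key observation: gates 6-13 undo each other exactly, leaving only the rest of the circuit to track.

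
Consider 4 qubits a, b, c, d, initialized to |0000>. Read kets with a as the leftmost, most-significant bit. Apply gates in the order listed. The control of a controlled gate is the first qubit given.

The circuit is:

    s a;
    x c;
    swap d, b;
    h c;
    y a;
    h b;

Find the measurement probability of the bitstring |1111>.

Outcome |1111> occurs with probability 0.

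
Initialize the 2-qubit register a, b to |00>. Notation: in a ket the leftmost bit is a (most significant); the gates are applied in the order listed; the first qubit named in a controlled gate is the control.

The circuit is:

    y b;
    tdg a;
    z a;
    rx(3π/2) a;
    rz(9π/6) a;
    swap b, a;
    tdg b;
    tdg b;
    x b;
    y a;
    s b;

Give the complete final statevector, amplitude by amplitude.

The final amplitudes are -sqrt(2)*exp(3*I*pi/4)/2 on |00>, sqrt(2)*exp(3*I*pi/4)/2 on |01>, 0 on |10>, 0 on |11>.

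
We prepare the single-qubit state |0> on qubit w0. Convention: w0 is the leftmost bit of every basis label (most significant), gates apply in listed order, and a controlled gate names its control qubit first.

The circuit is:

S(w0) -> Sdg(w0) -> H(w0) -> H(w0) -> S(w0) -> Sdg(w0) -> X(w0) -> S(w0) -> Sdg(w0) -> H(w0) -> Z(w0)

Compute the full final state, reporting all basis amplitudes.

After the circuit, the state carries amplitude sqrt(2)/2 on |0>, sqrt(2)/2 on |1>. Key observation: the block from step 1 through step 6 cancels to the identity and can be dropped.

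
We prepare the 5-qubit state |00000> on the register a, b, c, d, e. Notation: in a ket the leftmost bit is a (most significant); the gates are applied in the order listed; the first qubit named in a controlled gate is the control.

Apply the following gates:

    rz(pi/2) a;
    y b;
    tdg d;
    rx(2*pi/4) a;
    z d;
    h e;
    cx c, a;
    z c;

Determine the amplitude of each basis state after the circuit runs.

The final amplitudes are exp(I*pi/4)/2 on |01000>, exp(I*pi/4)/2 on |01001>, -exp(3*I*pi/4)/2 on |11000>, -exp(3*I*pi/4)/2 on |11001>, and 0 on every other basis state.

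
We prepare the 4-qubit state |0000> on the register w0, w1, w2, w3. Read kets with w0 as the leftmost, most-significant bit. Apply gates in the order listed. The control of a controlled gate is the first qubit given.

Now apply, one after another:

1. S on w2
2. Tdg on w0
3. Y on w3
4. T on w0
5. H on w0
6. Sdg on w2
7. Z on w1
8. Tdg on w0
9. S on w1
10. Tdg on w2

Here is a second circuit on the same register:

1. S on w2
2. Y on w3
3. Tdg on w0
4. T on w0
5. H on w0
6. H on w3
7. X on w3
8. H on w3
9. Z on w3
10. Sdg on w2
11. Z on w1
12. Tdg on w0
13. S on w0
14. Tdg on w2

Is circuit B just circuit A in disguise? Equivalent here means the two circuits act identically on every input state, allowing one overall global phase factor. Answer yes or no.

No — the two circuits implement different unitaries, even allowing a global phase.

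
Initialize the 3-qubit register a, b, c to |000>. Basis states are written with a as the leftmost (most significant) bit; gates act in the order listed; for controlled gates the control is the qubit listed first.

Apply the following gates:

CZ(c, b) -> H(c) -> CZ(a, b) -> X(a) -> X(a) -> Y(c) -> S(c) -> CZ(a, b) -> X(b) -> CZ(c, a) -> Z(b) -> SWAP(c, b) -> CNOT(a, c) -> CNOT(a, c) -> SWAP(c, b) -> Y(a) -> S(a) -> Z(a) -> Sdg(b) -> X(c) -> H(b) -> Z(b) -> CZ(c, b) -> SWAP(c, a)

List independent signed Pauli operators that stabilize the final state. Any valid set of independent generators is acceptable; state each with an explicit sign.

One valid set of independent stabilizer generators is +YZI, +ZXI, -IIZ (any independent generating set of the same group is equally correct). Key observation: gates 12-15 undo each other exactly, leaving only the rest of the circuit to track.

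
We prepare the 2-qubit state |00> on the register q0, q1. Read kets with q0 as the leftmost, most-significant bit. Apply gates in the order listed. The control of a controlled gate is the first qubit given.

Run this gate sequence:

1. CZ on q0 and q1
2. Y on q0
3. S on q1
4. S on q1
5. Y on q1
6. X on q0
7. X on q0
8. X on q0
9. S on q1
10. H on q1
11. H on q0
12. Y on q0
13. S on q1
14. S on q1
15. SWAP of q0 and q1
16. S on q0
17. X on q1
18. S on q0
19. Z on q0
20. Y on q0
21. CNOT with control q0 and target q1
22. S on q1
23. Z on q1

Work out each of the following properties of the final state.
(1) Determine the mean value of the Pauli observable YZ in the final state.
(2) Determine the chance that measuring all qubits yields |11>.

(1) The expectation value of YZ is 0.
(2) The probability of measuring |11> is 1/4.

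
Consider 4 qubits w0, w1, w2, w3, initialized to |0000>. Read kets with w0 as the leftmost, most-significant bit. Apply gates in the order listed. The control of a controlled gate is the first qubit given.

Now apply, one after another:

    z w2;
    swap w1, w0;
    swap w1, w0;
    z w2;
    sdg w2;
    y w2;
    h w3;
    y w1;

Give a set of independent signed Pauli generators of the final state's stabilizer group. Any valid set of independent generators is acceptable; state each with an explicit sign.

One valid set of independent stabilizer generators is +IIIX, +ZIII, -IZII, -IIZI (any independent generating set of the same group is equally correct). Key observation: the block from step 1 through step 4 cancels to the identity and can be dropped.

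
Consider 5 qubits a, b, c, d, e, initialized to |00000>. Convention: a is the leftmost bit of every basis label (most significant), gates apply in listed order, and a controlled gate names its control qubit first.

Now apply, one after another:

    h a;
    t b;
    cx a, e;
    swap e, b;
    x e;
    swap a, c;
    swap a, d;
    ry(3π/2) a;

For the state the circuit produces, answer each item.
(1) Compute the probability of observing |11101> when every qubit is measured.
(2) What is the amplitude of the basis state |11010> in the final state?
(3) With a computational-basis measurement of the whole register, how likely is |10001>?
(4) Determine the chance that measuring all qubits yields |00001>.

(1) A full measurement returns |11101> with probability 1/4.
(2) |11010> carries amplitude 0 in the final state.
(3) The probability of measuring |10001> is 1/4.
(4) Outcome |00001> occurs with probability 1/4.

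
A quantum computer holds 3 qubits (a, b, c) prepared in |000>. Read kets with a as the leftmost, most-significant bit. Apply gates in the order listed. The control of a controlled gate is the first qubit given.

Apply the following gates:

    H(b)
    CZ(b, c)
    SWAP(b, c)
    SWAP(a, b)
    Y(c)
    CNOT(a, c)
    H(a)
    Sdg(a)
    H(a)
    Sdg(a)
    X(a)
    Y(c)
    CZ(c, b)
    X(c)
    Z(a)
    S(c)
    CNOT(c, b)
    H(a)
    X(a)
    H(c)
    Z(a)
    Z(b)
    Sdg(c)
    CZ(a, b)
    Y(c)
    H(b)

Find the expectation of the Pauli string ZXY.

In the final state, ZXY has expectation -1.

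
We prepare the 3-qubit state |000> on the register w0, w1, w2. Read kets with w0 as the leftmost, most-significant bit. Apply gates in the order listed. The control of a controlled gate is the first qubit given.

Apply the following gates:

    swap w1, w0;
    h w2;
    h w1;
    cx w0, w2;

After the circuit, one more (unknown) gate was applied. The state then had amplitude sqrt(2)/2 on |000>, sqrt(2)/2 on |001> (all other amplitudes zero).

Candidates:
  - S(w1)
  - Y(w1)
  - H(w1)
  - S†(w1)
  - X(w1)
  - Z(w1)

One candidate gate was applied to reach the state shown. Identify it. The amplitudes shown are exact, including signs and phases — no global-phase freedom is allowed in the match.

It was H(w1) that produced the state shown.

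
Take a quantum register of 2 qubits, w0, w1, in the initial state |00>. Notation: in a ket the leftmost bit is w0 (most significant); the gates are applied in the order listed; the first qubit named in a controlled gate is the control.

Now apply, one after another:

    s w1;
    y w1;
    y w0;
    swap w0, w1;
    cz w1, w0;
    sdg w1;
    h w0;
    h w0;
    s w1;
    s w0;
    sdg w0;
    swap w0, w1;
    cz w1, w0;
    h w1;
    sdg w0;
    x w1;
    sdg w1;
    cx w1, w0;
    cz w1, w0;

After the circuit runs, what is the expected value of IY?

The observable IY averages to 0. Key observation: the block from step 6 through step 9 cancels to the identity and can be dropped.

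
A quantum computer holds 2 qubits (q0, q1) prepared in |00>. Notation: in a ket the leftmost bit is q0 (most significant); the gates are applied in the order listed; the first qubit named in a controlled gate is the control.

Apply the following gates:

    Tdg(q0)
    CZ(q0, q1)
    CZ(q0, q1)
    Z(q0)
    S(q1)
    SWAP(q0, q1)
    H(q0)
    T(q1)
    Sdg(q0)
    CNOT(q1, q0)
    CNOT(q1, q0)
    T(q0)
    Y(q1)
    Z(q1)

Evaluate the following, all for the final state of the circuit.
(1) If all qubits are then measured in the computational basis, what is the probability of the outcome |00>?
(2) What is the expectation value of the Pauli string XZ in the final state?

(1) A full measurement returns |00> with probability 0. Key observation: gates 2-3 undo each other exactly, leaving only the rest of the circuit to track.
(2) The observable XZ averages to -sqrt(2)/2.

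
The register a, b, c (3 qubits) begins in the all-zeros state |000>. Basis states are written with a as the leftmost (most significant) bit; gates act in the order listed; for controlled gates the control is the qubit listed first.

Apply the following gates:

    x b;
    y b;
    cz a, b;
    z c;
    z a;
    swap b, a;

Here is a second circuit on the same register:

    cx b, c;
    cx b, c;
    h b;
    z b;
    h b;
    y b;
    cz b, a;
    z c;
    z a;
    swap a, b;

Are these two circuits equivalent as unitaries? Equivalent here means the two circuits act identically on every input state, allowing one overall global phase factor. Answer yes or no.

Yes — the two circuits implement the same unitary up to a global phase.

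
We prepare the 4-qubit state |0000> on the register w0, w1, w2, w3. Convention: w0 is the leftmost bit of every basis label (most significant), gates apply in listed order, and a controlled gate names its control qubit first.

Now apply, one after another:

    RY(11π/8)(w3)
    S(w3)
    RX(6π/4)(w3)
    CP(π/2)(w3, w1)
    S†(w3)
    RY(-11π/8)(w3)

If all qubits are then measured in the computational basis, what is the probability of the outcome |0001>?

The probability of measuring |0001> is 1/2.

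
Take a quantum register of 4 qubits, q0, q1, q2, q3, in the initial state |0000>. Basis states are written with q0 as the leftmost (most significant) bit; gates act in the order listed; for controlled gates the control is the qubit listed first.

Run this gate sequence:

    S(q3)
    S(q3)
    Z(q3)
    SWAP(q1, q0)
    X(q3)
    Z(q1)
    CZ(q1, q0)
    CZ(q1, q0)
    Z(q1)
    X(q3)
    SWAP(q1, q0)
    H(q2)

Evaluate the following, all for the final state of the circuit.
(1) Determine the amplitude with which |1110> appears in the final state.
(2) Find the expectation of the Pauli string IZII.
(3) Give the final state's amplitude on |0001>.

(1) |1110> carries amplitude 0 in the final state. Key observation: the block from step 4 through step 11 cancels to the identity and can be dropped.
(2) In the final state, IZII has expectation 1.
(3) The amplitude on |0001> is 0.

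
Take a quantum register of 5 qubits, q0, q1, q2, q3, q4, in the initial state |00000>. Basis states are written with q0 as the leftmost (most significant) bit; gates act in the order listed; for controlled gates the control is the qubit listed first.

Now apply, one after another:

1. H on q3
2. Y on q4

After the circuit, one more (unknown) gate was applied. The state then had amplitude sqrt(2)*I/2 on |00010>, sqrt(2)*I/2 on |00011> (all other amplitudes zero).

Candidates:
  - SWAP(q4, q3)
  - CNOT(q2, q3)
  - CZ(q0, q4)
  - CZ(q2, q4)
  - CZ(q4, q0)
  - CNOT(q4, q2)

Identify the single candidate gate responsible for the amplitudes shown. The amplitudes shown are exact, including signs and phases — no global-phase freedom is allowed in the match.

It was SWAP(q4, q3) that produced the state shown.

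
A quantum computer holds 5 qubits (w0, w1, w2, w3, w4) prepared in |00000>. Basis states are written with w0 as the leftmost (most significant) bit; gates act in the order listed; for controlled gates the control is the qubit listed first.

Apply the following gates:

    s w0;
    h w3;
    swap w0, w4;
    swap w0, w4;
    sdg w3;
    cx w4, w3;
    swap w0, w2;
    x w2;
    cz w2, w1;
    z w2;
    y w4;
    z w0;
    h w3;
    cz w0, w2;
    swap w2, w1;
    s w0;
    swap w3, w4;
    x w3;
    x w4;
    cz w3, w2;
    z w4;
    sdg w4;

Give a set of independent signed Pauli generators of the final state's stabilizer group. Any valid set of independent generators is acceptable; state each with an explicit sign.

The final state is stabilized by the group generated by +IIIIX, +ZIIII, -IZIII, +IIZII, +IIIZI; other independent generating sets are equally valid. Key observation: steps 3-4 multiply out to the identity, so the circuit reduces to the remaining gates.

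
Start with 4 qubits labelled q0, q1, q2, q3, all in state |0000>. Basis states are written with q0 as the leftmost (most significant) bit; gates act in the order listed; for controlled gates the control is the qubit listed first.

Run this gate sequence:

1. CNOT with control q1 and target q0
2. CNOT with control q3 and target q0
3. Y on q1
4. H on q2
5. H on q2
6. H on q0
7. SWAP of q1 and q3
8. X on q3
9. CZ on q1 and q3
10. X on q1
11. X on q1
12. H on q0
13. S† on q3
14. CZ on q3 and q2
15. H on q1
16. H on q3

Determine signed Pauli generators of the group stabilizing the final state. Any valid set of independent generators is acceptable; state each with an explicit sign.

The stabilizer group can be generated by +IXII, +IIIX, +ZIII, +IIZI, among other valid generating sets. Key observation: the block from step 10 through step 11 cancels to the identity and can be dropped.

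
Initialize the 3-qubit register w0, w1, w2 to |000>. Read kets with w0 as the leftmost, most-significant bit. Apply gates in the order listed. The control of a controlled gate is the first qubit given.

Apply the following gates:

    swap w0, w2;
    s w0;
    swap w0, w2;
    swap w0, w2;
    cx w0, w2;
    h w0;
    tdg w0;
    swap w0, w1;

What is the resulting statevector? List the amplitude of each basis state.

The resulting statevector has amplitude sqrt(2)/2 on |000>, -sqrt(2)*exp(3*I*pi/4)/2 on |010>, and 0 on every other basis state.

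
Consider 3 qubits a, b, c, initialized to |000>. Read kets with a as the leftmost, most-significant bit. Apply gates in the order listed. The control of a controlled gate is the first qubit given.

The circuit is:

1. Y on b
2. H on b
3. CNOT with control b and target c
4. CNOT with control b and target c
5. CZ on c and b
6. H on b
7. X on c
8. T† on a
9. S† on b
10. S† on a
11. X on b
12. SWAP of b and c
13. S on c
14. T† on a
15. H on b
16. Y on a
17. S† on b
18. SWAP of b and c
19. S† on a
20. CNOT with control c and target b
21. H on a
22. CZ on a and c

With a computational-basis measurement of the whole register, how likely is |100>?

The probability of measuring |100> is 1/4. Key observation: steps 3-4 multiply out to the identity, so the circuit reduces to the remaining gates.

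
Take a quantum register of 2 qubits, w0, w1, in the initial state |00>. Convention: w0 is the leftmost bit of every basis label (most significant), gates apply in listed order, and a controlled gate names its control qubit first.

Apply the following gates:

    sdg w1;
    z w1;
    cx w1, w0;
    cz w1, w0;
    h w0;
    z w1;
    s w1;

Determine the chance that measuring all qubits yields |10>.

The probability of measuring |10> is 1/2.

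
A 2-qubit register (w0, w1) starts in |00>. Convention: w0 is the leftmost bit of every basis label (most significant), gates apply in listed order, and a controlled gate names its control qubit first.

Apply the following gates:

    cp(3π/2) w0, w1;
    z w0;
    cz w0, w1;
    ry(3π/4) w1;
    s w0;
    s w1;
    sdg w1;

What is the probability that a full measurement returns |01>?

The probability of measuring |01> is sqrt(2)/4 + 1/2. Key observation: steps 6-7 multiply out to the identity, so the circuit reduces to the remaining gates.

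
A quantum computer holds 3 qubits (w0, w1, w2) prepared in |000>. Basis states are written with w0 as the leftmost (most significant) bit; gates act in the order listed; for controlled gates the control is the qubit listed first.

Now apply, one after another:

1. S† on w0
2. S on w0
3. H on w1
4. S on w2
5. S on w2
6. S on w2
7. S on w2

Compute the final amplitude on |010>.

|010> carries amplitude sqrt(2)/2 in the final state.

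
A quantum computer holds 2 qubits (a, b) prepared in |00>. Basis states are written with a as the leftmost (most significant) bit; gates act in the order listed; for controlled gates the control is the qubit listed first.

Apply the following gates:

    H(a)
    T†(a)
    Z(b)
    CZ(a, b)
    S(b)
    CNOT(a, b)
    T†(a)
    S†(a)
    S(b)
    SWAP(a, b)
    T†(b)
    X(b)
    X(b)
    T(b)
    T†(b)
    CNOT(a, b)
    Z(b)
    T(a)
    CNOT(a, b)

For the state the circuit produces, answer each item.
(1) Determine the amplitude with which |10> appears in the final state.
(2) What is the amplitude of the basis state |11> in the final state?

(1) The final state's coefficient on |10> equals 0.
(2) The final state's coefficient on |11> equals -sqrt(2)*I/2.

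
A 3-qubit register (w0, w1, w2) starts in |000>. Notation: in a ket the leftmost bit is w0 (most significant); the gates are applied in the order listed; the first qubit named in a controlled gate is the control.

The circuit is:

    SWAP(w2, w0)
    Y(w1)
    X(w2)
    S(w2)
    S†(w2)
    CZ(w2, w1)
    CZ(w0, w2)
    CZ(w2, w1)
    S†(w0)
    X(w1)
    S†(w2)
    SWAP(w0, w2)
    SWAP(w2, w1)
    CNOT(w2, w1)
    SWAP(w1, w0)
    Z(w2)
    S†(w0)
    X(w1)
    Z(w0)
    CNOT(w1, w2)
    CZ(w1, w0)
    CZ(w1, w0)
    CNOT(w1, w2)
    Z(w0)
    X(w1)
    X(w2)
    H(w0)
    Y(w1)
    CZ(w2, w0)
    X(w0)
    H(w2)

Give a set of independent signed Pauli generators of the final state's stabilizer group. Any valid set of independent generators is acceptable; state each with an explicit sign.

One valid set of independent stabilizer generators is -XII, -IIX, +IZI (any independent generating set of the same group is equally correct). Key observation: steps 18-25 multiply out to the identity, so the circuit reduces to the remaining gates.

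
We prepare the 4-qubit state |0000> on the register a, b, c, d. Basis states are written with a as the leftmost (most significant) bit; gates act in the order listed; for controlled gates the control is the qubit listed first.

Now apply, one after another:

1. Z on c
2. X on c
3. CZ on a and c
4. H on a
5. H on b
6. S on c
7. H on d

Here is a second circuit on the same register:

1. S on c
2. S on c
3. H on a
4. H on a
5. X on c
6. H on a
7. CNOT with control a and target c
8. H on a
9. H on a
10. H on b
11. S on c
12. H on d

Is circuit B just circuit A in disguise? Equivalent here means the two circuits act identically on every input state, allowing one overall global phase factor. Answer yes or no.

No, they are not equivalent — no single phase factor reconciles the two unitaries.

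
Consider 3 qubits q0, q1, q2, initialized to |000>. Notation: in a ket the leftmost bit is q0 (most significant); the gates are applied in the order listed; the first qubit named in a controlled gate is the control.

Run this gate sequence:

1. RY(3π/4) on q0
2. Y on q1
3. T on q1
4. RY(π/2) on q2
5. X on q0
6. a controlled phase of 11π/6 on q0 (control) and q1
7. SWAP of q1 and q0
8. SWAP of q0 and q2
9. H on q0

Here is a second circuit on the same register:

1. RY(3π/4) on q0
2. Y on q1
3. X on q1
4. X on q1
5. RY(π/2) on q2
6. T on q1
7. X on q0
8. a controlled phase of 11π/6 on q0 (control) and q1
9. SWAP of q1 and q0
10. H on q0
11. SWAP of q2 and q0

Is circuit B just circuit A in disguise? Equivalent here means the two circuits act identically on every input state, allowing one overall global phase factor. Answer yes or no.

No: there is an input state on which the two circuits produce genuinely different outputs (not merely differing by a phase).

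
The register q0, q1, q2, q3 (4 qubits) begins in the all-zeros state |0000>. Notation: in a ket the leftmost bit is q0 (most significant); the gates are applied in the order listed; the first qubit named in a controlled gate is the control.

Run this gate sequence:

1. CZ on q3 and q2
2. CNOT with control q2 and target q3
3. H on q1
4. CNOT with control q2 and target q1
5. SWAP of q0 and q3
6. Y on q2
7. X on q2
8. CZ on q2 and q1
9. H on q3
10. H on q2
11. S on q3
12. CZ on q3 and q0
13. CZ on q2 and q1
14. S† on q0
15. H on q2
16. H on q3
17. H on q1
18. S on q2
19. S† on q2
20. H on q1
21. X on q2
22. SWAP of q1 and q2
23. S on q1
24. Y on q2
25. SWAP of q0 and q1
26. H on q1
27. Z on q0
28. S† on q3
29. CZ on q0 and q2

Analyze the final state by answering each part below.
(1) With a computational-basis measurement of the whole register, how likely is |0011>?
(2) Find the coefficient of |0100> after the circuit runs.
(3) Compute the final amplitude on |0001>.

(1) The probability of measuring |0011> is 0.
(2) The amplitude on |0100> is 1/4 + I/4.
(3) The final state's coefficient on |0001> equals -1/4 - I/4.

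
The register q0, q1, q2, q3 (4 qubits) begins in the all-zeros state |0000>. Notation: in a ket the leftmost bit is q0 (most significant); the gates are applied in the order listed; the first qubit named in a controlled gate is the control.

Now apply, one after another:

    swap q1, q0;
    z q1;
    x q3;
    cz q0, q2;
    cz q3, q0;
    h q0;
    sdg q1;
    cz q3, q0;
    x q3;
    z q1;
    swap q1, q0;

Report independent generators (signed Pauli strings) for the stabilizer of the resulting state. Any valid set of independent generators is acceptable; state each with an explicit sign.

The stabilizer group can be generated by -IXII, +ZIII, +IIZI, +IIIZ, among other valid generating sets.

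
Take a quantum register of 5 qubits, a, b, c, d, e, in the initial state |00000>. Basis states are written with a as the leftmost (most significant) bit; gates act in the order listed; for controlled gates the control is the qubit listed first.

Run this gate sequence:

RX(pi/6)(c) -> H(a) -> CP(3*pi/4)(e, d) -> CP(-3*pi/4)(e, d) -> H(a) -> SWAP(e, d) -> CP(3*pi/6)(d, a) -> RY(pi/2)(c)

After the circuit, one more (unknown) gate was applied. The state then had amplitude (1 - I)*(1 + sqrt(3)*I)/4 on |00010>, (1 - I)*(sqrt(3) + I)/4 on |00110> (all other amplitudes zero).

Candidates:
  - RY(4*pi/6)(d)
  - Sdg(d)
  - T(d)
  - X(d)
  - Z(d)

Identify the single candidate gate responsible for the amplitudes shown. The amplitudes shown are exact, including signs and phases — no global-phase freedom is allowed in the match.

The applied gate was X(d).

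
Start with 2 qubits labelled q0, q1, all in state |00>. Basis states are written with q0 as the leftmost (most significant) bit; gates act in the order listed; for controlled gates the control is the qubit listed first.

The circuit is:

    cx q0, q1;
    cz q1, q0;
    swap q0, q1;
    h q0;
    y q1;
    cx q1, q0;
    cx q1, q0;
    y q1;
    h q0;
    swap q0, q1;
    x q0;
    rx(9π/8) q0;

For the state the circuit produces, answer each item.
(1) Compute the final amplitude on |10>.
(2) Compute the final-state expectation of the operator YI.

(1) The final state's coefficient on |10> equals -sin(pi/16). Key observation: the block from step 3 through step 10 cancels to the identity and can be dropped.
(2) The observable YI averages to -sqrt(2 - sqrt(2))/2.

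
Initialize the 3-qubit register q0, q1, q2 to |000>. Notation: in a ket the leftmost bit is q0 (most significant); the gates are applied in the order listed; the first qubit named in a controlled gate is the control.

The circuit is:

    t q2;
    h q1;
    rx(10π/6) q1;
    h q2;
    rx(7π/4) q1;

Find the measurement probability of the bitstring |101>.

Outcome |101> occurs with probability 0.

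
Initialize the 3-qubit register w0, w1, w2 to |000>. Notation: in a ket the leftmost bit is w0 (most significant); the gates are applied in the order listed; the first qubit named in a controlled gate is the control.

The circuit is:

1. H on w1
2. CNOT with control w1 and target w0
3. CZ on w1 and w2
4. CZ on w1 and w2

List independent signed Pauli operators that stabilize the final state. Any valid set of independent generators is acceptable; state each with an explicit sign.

One valid set of independent stabilizer generators is +XXI, +ZZI, +IIZ (any independent generating set of the same group is equally correct). Key observation: the block from step 3 through step 4 cancels to the identity and can be dropped.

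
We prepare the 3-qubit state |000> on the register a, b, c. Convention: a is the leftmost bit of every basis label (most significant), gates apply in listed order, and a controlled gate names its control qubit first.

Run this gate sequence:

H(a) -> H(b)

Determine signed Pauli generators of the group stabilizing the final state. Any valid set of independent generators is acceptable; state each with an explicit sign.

One valid set of independent stabilizer generators is +XII, +IXI, +IIZ (any independent generating set of the same group is equally correct).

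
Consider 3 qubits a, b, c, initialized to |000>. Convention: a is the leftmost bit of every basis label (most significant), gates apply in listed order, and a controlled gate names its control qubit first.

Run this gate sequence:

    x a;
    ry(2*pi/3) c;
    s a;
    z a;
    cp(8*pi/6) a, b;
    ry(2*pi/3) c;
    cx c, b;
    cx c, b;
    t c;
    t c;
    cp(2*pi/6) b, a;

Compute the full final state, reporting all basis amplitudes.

The final amplitudes are I/2 on |100>, sqrt(3)/2 on |101>, and 0 on every other basis state. Key observation: steps 7-8 multiply out to the identity, so the circuit reduces to the remaining gates.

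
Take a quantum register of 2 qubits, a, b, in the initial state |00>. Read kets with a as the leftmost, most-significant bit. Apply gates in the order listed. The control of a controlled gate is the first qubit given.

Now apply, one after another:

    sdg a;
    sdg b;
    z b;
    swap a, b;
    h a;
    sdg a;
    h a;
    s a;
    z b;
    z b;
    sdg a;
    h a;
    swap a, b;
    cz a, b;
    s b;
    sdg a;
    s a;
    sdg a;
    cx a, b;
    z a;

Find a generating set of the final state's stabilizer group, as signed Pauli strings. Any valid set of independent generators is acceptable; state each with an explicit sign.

The final state is stabilized by the group generated by +IX, +ZI; other independent generating sets are equally valid. Key observation: the block from step 7 through step 12 cancels to the identity and can be dropped.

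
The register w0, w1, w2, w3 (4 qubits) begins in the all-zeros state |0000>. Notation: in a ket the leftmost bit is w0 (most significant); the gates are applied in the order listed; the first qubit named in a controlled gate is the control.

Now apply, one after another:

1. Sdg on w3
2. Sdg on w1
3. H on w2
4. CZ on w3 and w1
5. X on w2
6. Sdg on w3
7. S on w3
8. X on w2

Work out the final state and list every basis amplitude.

The final amplitudes are sqrt(2)/2 on |0000>, sqrt(2)/2 on |0010>, and 0 on every other basis state. Key observation: gates 5-8 undo each other exactly, leaving only the rest of the circuit to track.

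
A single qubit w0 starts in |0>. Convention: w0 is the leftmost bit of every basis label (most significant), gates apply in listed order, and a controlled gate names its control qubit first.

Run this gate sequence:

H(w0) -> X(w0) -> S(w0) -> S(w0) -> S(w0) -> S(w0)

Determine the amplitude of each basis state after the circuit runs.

After the circuit, the state carries amplitude sqrt(2)/2 on |0>, sqrt(2)/2 on |1>.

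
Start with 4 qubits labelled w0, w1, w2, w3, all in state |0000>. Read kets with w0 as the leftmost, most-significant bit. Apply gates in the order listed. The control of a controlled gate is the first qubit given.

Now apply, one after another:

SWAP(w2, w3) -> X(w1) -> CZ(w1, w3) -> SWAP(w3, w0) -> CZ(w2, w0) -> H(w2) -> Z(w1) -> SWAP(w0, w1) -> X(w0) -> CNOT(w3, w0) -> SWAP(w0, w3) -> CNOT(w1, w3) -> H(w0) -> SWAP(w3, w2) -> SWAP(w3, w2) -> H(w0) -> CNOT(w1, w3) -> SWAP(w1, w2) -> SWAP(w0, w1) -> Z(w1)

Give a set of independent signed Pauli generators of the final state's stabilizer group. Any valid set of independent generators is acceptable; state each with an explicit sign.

The final state is stabilized by the group generated by +XIII, +IZII, +IIZI, +IIIZ; other independent generating sets are equally valid. Key observation: the block from step 12 through step 17 cancels to the identity and can be dropped.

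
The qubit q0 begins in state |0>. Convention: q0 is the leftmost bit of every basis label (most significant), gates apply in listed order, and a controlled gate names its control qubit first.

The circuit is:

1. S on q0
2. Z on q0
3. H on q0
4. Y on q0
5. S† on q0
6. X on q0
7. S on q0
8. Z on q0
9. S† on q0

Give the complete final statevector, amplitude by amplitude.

After the circuit, the state carries amplitude sqrt(2)/2 on |0>, sqrt(2)*I/2 on |1>.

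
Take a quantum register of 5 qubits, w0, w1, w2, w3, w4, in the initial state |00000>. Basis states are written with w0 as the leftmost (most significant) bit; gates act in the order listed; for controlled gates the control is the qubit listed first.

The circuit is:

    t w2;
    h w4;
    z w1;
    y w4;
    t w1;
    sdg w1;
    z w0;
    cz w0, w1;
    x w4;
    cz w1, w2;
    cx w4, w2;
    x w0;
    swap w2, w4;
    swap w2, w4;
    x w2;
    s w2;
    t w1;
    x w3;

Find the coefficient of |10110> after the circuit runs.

The final state's coefficient on |10110> equals -sqrt(2)/2.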